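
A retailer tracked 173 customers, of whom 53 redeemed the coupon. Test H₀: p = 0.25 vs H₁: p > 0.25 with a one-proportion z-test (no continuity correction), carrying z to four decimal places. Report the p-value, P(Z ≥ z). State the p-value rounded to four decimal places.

p-value = 0.0435

Sample proportion p̂ = 53/173 = 0.30636.
Null standard error: √(0.25·0.75/173) = √0.001083815 = 0.032921.
Test statistic (full precision, shown to 4 dp): z = (53/173 − 0.25)/SE₀ ≈ 1.7119.
From the standard normal, P(Z ≥ z) = 0.0435.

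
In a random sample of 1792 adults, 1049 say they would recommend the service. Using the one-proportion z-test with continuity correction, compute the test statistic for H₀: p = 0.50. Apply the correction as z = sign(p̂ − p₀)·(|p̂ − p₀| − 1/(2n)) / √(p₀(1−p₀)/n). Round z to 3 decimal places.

The sample proportion is 1049/1792 = 0.58538. p̂ − p₀ = 0.085379.
1/(2n) = 0.000279.
Corrected numerator: |0.085379| − 0.000279 = 0.085100.
Under H₀, SE = √(p₀(1−p₀)/n) = √(0.50·0.50/1792) = √0.000139509 = 0.011811.
z = +0.085100/0.011811 = 7.205.

z = 7.205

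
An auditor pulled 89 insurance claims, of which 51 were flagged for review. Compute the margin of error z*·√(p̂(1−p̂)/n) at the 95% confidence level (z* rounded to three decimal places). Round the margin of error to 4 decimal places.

ME = 0.1028

The sample proportion is 51/89 = 0.57303.
Standard error of p̂: √(0.244666/89) = √0.002749057 = 0.052431.
For 95% confidence, z* = 1.960.
So ME = 0.1028.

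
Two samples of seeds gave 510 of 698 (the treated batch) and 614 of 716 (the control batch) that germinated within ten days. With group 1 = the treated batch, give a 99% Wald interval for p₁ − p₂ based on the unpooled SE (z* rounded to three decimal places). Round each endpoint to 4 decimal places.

p̂₁ = 510/698 = 0.73066, p̂₂ = 614/716 = 0.85754; p̂₁ − p̂₂ = -0.12688.
Unpooled SE = √(p̂₁(1−p̂₁)/n₁ + p̂₂(1−p̂₂)/n₂) = √(0.000281943 + 0.000170620) = 0.021274.
For 99% confidence, z* = 2.576. Margin of error = 0.05480.
CI: -0.12688 ± 0.05480 = (-0.1817, -0.0721).

(-0.1817, -0.0721)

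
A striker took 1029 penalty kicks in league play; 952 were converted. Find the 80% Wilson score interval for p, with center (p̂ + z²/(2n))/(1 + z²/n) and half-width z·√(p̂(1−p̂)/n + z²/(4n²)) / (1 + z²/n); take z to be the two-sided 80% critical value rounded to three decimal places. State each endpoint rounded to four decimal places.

(0.9140, 0.9350)

Here p̂ = 952/1029 = 0.92517 and z = 1.282 (z² = 1.643524).
Denominator 1 + z²/n = 1 + 1.643524/1029 = 1.001597.
Adjusted center: (0.92517 + z²/(2n))/1.001597 = 0.92449.
Radicand: p̂(1−p̂)/n + z²/(4n²) = 0.000067279 + 0.000000388 = 0.000067667.
Half-width = z·√(radicand)/denom = 1.282·0.008226/1.001597 = 0.01053.
So the interval runs from 0.9140 to 0.9350.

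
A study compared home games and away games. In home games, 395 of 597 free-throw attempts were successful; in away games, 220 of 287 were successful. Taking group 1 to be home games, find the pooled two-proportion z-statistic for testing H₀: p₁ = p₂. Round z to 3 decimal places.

z = -3.174

p̂₁ = 395/597 = 0.66164, p̂₂ = 220/287 = 0.76655.
Pooled p̂ = (395+220)/(597+287) = 615/884 = 0.69570.
SE = √[p̂(1−p̂)(1/n₁+1/n₂)] = √[0.69570·0.30430·(1/597+1/287)] ≈ 0.033049.
z = (p̂₁ − p̂₂)/SE = (0.66164 − 0.76655)/0.033049 = -0.10491/0.033049 = -3.174.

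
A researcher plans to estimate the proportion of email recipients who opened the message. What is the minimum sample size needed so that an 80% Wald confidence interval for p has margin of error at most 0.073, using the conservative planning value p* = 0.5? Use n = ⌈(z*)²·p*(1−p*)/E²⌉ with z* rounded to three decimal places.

For 80% confidence, z* = 1.282.
p*(1−p*) = 0.2500.
(z*)²·p*(1−p*)/E² = 1.643524·0.2500/0.005329 = 77.103.
Rounding up, n = 78.

n = 78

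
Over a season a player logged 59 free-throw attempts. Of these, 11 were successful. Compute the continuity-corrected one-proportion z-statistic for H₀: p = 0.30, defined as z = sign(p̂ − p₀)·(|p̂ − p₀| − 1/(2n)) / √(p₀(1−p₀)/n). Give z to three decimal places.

z = -1.761

p̂ = 11/59 = 0.18644. p̂ − p₀ = -0.113559.
1/(2n) = 0.008475.
Corrected numerator: |-0.113559| − 0.008475 = 0.105084.
SE₀ = √(0.30·0.70/59) = 0.059660.
z = (−)0.105084/0.059660 = -1.761.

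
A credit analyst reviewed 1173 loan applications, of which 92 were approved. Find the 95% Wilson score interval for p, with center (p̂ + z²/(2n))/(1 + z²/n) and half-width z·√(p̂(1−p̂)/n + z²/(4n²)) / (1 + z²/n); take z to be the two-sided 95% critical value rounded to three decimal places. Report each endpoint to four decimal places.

(0.0644, 0.0952)

Here p̂ = 92/1173 = 0.07843 and z = 1.960 (z² = 3.841600).
Denominator 1 + z²/n = 1 + 3.841600/1173 = 1.003275.
Adjusted center: (0.07843 + z²/(2n))/1.003275 = 0.07981.
Radicand: p̂(1−p̂)/n + z²/(4n²) = 0.000061620 + 0.000000698 = 0.000062318.
Half-width = 1.960·√0.000062318/1.003275 = 0.01542.
So the interval runs from 0.0644 to 0.0952.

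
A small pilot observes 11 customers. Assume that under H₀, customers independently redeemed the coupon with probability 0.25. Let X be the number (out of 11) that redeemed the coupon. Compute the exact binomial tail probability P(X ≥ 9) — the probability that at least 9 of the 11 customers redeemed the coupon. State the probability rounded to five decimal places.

X ~ Binomial(n=11, p=0.25).
P(X ≥ 9) = C(11,9)·0.25^9·0.75^2 + C(11,10)·0.25^10·0.75^1 + C(11,11)·0.25^11·0.75^0.
= 0.000118 + 0.000008 + 0.000000 = 0.00013.

P = 0.00013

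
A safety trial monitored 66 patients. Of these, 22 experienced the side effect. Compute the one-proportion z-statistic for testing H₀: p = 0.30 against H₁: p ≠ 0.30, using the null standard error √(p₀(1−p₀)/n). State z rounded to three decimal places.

z = 0.591

The sample proportion is 22/66 = 0.33333.
SE₀ = √(0.30·0.70/66) = 0.056408.
Test statistic: z = 0.03333/0.056408 = 0.591.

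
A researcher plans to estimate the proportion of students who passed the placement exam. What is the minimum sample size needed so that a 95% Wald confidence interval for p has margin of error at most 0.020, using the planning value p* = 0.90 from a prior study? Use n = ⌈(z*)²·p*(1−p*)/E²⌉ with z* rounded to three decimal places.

For 95% confidence, z* = 1.960.
p*(1−p*) = 0.0900.
(z*)²·p*(1−p*)/E² = 3.841600·0.0900/0.000400 = 864.360.
Rounding up, n = 865.

n = 865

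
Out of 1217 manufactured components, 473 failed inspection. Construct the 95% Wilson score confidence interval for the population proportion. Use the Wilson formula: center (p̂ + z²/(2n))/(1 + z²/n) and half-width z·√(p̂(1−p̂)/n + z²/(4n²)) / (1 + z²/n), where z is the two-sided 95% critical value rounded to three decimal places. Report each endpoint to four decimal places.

(0.3617, 0.4164)

Here p̂ = 473/1217 = 0.38866 and z = 1.960 (z² = 3.841600).
Denominator 1 + z²/n = 1 + 3.841600/1217 = 1.003157.
Center = (0.38866 + 0.001578)/1.003157 = 0.38901.
Radicand: p̂(1−p̂)/n + z²/(4n²) = 0.000195237 + 0.000000648 = 0.000195885.
Half-width = 1.960·√0.000195885/1.003157 = 0.02735.
CI: 0.38901 ± 0.02735 = (0.3617, 0.4164).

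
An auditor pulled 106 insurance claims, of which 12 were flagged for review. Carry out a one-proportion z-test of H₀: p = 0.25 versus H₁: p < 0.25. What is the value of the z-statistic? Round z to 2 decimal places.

With x = 12 successes in n = 106, p̂ = 0.11321.
Under H₀, SE = √(p₀(1−p₀)/n) = √(0.25·0.75/106) = √0.001768868 = 0.042058.
z = (0.11321 − 0.25)/0.042058 = -0.13679/0.042058 = -3.25.

z = -3.25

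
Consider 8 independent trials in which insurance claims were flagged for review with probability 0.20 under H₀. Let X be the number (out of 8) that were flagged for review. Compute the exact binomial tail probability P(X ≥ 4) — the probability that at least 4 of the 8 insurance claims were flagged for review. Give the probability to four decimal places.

X ~ Binomial(n=8, p=0.20).
P(X ≥ 4) = Σ_{j=4}^{8} C(8,j)·0.20^j·0.80^{8−j}.
= 0.045875 + 0.009175 + 0.001147 + 0.000082 + 0.000003 = 0.0563.

P = 0.0563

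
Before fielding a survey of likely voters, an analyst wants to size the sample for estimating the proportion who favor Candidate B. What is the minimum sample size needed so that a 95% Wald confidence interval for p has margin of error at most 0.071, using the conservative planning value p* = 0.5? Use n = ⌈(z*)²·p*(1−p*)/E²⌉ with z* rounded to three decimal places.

The 95% critical value is z* = 1.960.
p*(1−p*) = 0.2500.
Required n before rounding: 3.841600 × 0.2500 / 0.071² = 190.518.
⌈190.518⌉ = 191.

n = 191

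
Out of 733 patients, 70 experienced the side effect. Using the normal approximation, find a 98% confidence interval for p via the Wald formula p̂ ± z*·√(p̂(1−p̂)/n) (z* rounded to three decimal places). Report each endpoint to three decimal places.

(0.070, 0.121)

The sample proportion is 70/733 = 0.09550.
SE = √(p̂(1−p̂)/n) = √(0.086378/733) = 0.010855.
The 98% critical value is z* = 2.326.
Margin = 2.326·0.010855 = 0.02525.
Interval: 0.09550 ± 0.02525 → (0.070, 0.121).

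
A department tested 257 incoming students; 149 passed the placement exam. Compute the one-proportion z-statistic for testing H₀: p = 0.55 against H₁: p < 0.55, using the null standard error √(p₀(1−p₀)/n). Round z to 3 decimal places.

z = 0.959

p̂ = 149/257 = 0.57977.
Under H₀, SE = √(p₀(1−p₀)/n) = √(0.55·0.45/257) = √0.000963035 = 0.031033.
Test statistic: z = 0.02977/0.031033 = 0.959.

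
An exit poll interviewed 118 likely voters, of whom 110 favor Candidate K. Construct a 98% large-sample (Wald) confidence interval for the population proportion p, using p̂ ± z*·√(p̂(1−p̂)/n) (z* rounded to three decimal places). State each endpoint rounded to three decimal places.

(0.878, 0.986)

Sample proportion p̂ = 110/118 = 0.93220.
SE(p̂) = √(0.93220·0.06780/118) = 0.023143.
z* = 2.326 at the 98% level.
Margin = 2.326·0.023143 = 0.05383.
So the interval runs from 0.878 to 0.986.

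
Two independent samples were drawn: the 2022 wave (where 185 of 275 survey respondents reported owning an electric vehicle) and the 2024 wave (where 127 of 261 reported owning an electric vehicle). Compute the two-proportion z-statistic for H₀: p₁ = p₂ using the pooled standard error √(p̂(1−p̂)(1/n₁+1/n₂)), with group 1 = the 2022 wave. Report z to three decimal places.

Sample proportions: p̂₁ = 185/275 = 0.67273 and p̂₂ = 127/261 = 0.48659.
Pooled p̂ = (185+127)/(275+261) = 312/536 = 0.58209.
SE = √[p̂(1−p̂)(1/n₁+1/n₂)] = √[0.58209·0.41791·(1/275+1/261)] ≈ 0.042622.
z = 0.18614/0.042622 = 4.367.

z = 4.367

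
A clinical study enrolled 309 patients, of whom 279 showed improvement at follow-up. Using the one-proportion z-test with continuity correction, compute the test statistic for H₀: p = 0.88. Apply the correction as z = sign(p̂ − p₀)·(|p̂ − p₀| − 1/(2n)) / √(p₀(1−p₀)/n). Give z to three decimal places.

z = 1.152

p̂ = 279/309 = 0.90291. p̂ − p₀ = 0.022913.
1/(2n) = 0.001618.
Corrected numerator: |0.022913| − 0.001618 = 0.021295.
Null standard error: √(0.88·0.12/309) = √0.000341748 = 0.018486.
z = (+)0.021295/0.018486 = 1.152.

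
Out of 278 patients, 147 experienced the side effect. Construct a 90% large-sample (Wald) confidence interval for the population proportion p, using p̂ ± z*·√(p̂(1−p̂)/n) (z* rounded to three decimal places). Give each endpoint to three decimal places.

(0.480, 0.578)

The sample proportion is 147/278 = 0.52878.
Standard error of p̂: √(0.249172/278) = √0.000896302 = 0.029938.
The 90% critical value is z* = 1.645.
Margin of error: 1.645 × 0.029938 = 0.04925.
CI: 0.52878 ± 0.04925 = (0.480, 0.578).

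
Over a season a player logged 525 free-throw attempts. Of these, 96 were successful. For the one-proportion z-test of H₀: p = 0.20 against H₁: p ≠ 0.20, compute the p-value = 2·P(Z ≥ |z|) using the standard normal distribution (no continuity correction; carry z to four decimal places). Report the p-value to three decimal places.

With x = 96 successes in n = 525, p̂ = 0.18286.
SE₀ = √(0.20·0.80/525) = 0.017457.
z = (p̂ − p₀)/SE = (96/525 − 0.20)/0.017457 ≈ -0.9820.
From the standard normal, 2·P(Z ≥ |z|) = 0.326.

p-value = 0.326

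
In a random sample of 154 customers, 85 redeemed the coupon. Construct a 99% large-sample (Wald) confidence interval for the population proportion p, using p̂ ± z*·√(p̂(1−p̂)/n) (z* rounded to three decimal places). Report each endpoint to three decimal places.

With x = 85 successes in n = 154, p̂ = 0.55195.
SE(p̂) = √(0.55195·0.44805/154) = 0.040073.
z* = 2.576 at the 99% level.
Margin = 2.576·0.040073 = 0.10323.
CI: 0.55195 ± 0.10323 = (0.449, 0.655).

(0.449, 0.655)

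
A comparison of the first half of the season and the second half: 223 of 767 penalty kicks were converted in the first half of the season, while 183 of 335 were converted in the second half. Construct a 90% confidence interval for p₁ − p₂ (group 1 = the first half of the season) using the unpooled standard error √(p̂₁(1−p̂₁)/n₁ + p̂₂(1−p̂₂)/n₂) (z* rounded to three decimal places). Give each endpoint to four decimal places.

(-0.3078, -0.2033)

p̂₁ = 223/767 = 0.29074, p̂₂ = 183/335 = 0.54627; p̂₁ − p̂₂ = -0.25553.
Unpooled SE = √(p̂₁(1−p̂₁)/n₁ + p̂₂(1−p̂₂)/n₂) = √(0.000268855 + 0.000739878) = 0.031761.
The 90% critical value is z* = 1.645. Margin = 1.645·0.031761 = 0.05225.
Interval: -0.25553 ± 0.05225 → (-0.3078, -0.2033).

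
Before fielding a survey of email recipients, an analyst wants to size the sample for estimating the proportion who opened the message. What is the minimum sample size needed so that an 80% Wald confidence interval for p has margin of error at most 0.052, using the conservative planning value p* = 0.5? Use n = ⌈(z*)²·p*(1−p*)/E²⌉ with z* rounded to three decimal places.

n = 152

The 80% critical value is z* = 1.282.
p*(1−p*) = 0.2500.
(z*)²·p*(1−p*)/E² = 1.643524·0.2500/0.002704 = 151.953.
Rounding up, n = 152.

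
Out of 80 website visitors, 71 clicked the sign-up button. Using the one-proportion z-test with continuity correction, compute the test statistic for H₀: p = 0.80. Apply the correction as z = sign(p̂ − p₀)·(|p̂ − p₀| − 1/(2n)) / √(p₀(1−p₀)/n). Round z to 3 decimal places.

Sample proportion p̂ = 71/80 = 0.88750. p̂ − p₀ = 0.087500.
1/(2n) = 0.006250.
Corrected numerator: |0.087500| − 0.006250 = 0.081250.
Under H₀, SE = √(p₀(1−p₀)/n) = √(0.80·0.20/80) = √0.002000000 = 0.044721.
z = (+)0.081250/0.044721 = 1.817.

z = 1.817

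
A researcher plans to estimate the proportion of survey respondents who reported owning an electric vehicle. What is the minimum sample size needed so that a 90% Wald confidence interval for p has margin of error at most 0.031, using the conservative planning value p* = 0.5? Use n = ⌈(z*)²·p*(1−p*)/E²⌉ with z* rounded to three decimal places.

n = 704

For 90% confidence, z* = 1.645.
p*(1−p*) = 0.50·0.50 = 0.2500.
(z*)²·p*(1−p*)/E² = 2.706025·0.2500/0.000961 = 703.961.
⌈703.961⌉ = 704.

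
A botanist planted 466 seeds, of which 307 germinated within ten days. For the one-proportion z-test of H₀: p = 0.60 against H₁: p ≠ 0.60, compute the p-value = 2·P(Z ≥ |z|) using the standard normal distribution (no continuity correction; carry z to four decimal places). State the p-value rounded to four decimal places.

Sample proportion p̂ = 307/466 = 0.65880.
SE₀ = √(0.60·0.40/466) = 0.022694.
Test statistic (full precision, shown to 4 dp): z = (307/466 − 0.60)/SE₀ ≈ 2.5909.
From the standard normal, 2·P(Z ≥ |z|) = 0.0096.

p-value = 0.0096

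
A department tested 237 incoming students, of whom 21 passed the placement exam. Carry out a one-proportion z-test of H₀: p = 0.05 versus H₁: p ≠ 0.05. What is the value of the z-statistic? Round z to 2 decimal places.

Sample proportion p̂ = 21/237 = 0.08861.
SE₀ = √(0.05·0.95/237) = 0.014157.
z = (0.08861 − 0.05)/0.014157 = 0.03861/0.014157 = 2.73.

z = 2.73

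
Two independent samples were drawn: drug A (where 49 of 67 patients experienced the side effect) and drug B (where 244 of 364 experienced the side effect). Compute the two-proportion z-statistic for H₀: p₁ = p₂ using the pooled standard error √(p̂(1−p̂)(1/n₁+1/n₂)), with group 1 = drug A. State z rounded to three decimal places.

z = 0.984

Sample proportions: p̂₁ = 49/67 = 0.73134 and p̂₂ = 244/364 = 0.67033.
Pooling: p̂ = 293/431 = 0.67981.
SE = √[p̂(1−p̂)(1/n₁+1/n₂)] = √[0.67981·0.32019·(1/67+1/364)] ≈ 0.062022.
z = (p̂₁ − p̂₂)/SE = (0.73134 − 0.67033)/0.062022 = 0.06101/0.062022 = 0.984.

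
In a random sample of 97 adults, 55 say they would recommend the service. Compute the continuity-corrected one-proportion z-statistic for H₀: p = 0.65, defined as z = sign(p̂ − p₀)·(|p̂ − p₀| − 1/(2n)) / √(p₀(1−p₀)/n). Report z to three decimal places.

z = -1.607

The sample proportion is 55/97 = 0.56701. p̂ − p₀ = -0.082990.
1/(2n) = 0.005155.
Corrected numerator: |-0.082990| − 0.005155 = 0.077835.
SE₀ = √(0.65·0.35/97) = 0.048429.
z = −0.077835/0.048429 = -1.607.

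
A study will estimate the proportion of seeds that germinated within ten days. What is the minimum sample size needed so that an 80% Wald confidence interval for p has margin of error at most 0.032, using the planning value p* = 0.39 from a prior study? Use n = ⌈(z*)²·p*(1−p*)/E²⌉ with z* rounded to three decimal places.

The 80% critical value is z* = 1.282.
p*(1−p*) = 0.2379.
Required n before rounding: 1.643524 × 0.2379 / 0.032² = 381.830.
Rounding up, n = 382.

n = 382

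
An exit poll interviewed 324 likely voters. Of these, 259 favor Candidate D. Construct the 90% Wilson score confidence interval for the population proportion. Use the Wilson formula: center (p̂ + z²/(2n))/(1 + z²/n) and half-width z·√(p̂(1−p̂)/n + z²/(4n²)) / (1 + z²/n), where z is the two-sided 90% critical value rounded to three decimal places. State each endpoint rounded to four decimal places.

(0.7604, 0.8334)

p̂ = 259/324 = 0.79938; z = 1.645, so z² = 2.706025.
Denominator 1 + z²/n = 1 + 2.706025/324 = 1.008352.
Adjusted center: (0.79938 + z²/(2n))/1.008352 = 0.79690.
Radicand: p̂(1−p̂)/n + z²/(4n²) = 0.000494969 + 0.000006444 = 0.000501413.
Half-width = 1.645·√0.000501413/1.008352 = 0.03653.
CI: 0.79690 ± 0.03653 = (0.7604, 0.8334).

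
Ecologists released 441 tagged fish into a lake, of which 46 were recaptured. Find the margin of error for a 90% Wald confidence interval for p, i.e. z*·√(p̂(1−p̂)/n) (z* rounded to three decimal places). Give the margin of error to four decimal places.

p̂ = 46/441 = 0.10431.
Standard error of p̂: √(0.093428/441) = √0.000211855 = 0.014555.
For 90% confidence, z* = 1.645.
So ME = 0.0239.

ME = 0.0239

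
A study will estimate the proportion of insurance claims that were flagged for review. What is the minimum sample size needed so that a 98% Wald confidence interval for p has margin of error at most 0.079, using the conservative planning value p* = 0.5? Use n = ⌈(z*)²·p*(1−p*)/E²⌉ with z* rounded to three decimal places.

The 98% critical value is z* = 2.326.
p*(1−p*) = 0.2500.
(z*)²·p*(1−p*)/E² = 5.410276·0.2500/0.006241 = 216.723.
⌈216.723⌉ = 217.

n = 217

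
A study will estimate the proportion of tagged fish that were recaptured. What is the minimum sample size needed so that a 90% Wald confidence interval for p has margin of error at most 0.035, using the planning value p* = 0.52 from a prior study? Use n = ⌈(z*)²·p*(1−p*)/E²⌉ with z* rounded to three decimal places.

n = 552

For 90% confidence, z* = 1.645.
p*(1−p*) = 0.52·0.48 = 0.2496.
Required n before rounding: 2.706025 × 0.2496 / 0.035² = 551.366.
⌈551.366⌉ = 552.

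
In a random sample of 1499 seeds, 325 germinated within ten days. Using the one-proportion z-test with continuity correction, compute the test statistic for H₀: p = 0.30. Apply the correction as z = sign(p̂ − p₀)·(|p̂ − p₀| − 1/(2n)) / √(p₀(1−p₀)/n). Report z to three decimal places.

z = -7.000

Sample proportion p̂ = 325/1499 = 0.21681. p̂ − p₀ = -0.083189.
Continuity correction 1/(2n) = 1/2998 = 0.000334.
Corrected numerator: |-0.083189| − 0.000334 = 0.082855.
Null standard error: √(0.30·0.70/1499) = √0.000140093 = 0.011836.
z = −0.082855/0.011836 = -7.000.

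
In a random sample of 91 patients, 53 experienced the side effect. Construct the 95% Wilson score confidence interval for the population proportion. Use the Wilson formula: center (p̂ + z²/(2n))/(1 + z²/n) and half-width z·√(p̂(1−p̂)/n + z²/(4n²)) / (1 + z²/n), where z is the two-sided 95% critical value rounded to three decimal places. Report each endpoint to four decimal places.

p̂ = 53/91 = 0.58242; z = 1.960, so z² = 3.841600.
1 + z²/n = 1.042215.
Center = (0.58242 + 0.021108)/1.042215 = 0.57908.
Radicand: p̂(1−p̂)/n + z²/(4n²) = 0.002672608 + 0.000115976 = 0.002788584.
Half-width = 1.960·√0.002788584/1.042215 = 0.09931.
So the interval runs from 0.4798 to 0.6784.

(0.4798, 0.6784)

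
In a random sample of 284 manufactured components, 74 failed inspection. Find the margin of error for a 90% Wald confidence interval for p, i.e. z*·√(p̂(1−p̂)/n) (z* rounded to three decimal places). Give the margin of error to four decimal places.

The sample proportion is 74/284 = 0.26056.
SE(p̂) = √(0.26056·0.73944/284) = 0.026046.
For 90% confidence, z* = 1.645.
So ME = 0.0428.

ME = 0.0428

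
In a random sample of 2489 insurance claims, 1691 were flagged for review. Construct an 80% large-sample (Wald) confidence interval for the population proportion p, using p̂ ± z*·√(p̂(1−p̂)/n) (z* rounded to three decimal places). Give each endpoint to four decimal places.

(0.6674, 0.6914)

The sample proportion is 1691/2489 = 0.67939.
SE(p̂) = √(0.67939·0.32061/2489) = 0.009355.
z* = 1.282 at the 80% level.
Margin = 1.282·0.009355 = 0.01199.
So the interval runs from 0.6674 to 0.6914.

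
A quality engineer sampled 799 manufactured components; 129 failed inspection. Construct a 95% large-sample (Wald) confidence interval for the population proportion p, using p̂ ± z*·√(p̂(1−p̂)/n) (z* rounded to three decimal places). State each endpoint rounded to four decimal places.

p̂ = 129/799 = 0.16145.
SE(p̂) = √(0.16145·0.83855/799) = 0.013017.
For 95% confidence, z* = 1.960.
Margin = 1.960·0.013017 = 0.02551.
Interval: 0.16145 ± 0.02551 → (0.1359, 0.1870).

(0.1359, 0.1870)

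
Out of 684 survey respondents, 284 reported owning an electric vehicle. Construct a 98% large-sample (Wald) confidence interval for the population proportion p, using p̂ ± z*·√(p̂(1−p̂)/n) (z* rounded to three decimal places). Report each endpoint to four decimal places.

Sample proportion p̂ = 284/684 = 0.41520.
SE(p̂) = √(0.41520·0.58480/684) = 0.018841.
The 98% critical value is z* = 2.326.
Margin = 2.326·0.018841 = 0.04382.
CI: 0.41520 ± 0.04382 = (0.3714, 0.4590).

(0.3714, 0.4590)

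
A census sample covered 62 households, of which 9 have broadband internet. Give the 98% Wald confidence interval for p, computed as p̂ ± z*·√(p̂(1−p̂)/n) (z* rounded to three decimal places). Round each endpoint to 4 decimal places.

(0.0411, 0.2492)

Sample proportion p̂ = 9/62 = 0.14516.
Standard error of p̂: √(0.124089/62) = √0.002001443 = 0.044737.
The 98% critical value is z* = 2.326.
Margin of error: 2.326 × 0.044737 = 0.10406.
So the interval runs from 0.0411 to 0.2492.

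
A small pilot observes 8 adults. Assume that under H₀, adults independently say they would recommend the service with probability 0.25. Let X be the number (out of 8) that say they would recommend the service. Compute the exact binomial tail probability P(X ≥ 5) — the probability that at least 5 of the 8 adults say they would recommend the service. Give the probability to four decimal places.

P = 0.0273

X is binomial with n = 8 and p = 0.25.
P(X ≥ 5) = C(8,5)·0.25^5·0.75^3 + C(8,6)·0.25^6·0.75^2 + C(8,7)·0.25^7·0.75^1 + C(8,8)·0.25^8·0.75^0.
= 0.023071 + 0.003845 + 0.000366 + 0.000015 = 0.0273.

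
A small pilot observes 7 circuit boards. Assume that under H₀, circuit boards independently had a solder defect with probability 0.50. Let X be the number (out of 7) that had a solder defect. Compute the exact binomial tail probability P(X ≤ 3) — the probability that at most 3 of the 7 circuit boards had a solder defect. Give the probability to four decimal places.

X ~ Binomial(n=7, p=0.50).
P(X ≤ 3) = C(7,0)·0.50^0·0.50^7 + C(7,1)·0.50^1·0.50^6 + C(7,2)·0.50^2·0.50^5 + C(7,3)·0.50^3·0.50^4.
= 0.007812 + 0.054688 + 0.164062 + 0.273438 = 0.5000.

P = 0.5000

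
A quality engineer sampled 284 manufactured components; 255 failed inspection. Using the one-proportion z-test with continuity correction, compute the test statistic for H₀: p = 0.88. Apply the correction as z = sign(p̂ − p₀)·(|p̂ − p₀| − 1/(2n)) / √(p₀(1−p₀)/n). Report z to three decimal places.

z = 0.836

Sample proportion p̂ = 255/284 = 0.89789. p̂ − p₀ = 0.017887.
Continuity correction 1/(2n) = 1/568 = 0.001761.
Corrected numerator: |0.017887| − 0.001761 = 0.016126.
Null standard error: √(0.88·0.12/284) = √0.000371831 = 0.019283.
z = +0.016126/0.019283 = 0.836.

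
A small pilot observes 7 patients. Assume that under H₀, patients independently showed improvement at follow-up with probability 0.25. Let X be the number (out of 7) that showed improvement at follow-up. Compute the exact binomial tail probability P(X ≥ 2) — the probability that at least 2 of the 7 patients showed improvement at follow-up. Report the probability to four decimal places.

X is binomial with n = 7 and p = 0.25.
P(X ≥ 2) = Σ_{j=2}^{7} C(7,j)·0.25^j·0.75^{7−j}.
= 0.311462 + 0.173035 + 0.057678 + 0.011536 + 0.001282 + 0.000061 = 0.5551.

P = 0.5551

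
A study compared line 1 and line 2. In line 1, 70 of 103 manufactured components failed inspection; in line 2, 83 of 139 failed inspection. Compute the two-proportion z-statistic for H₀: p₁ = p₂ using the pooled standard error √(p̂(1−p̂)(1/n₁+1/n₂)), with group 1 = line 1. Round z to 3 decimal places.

z = 1.316

Sample proportions: p̂₁ = 70/103 = 0.67961 and p̂₂ = 83/139 = 0.59712.
Pooling: p̂ = 153/242 = 0.63223.
Pooled SE = √[0.2325149·0.01690298] ≈ 0.062691.
z = (p̂₁ − p̂₂)/SE = (0.67961 − 0.59712)/0.062691 = 0.08249/0.062691 = 1.316.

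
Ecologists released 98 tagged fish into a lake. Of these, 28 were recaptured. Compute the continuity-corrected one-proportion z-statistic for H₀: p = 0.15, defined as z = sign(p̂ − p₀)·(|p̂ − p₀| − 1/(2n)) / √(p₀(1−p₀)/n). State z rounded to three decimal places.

The sample proportion is 28/98 = 0.28571. p̂ − p₀ = 0.135714.
1/(2n) = 0.005102.
Corrected numerator: |0.135714| − 0.005102 = 0.130612.
Null standard error: √(0.15·0.85/98) = √0.001301020 = 0.036070.
z = (+)0.130612/0.036070 = 3.621.

z = 3.621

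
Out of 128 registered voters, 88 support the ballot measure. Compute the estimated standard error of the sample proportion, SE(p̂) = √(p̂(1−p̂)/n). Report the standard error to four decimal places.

SE = 0.0410

p̂ = 88/128 = 0.68750.
p̂(1−p̂) = 0.214844.
SE = √(0.214844/128) = √0.001678469 = 0.0410.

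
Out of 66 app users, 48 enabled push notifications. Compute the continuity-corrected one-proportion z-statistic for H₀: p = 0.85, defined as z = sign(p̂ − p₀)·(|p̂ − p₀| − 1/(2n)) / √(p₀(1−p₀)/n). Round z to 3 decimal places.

z = -2.620

With x = 48 successes in n = 66, p̂ = 0.72727. p̂ − p₀ = -0.122727.
Continuity correction 1/(2n) = 1/132 = 0.007576.
Corrected numerator: |-0.122727| − 0.007576 = 0.115151.
Null standard error: √(0.85·0.15/66) = √0.001931818 = 0.043952.
z = (−)0.115151/0.043952 = -2.620.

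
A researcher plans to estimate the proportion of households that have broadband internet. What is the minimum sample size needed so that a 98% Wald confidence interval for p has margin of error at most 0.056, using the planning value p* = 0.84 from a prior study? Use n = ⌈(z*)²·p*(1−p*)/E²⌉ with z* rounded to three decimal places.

n = 232

The 98% critical value is z* = 2.326.
p*(1−p*) = 0.84·0.16 = 0.1344.
(z*)²·p*(1−p*)/E² = 5.410276·0.1344/0.003136 = 231.869.
⌈231.869⌉ = 232.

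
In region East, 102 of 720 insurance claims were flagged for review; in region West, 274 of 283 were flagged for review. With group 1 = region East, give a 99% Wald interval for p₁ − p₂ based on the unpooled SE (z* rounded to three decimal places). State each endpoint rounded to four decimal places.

p̂₁ = 0.14167, p̂₂ = 0.96820, so the observed difference is -0.82653.
SE = √(0.000168885 + 0.000108801) = √0.000277686 = 0.016664.
For 99% confidence, z* = 2.576. Margin of error = 0.04293.
CI: -0.82653 ± 0.04293 = (-0.8695, -0.7836).

(-0.8695, -0.7836)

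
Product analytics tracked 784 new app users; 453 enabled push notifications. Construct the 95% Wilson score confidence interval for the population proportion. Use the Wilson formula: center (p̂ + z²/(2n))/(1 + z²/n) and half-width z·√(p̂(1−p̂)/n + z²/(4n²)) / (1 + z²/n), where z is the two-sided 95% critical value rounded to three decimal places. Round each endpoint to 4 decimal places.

p̂ = 453/784 = 0.57781; z = 1.960, so z² = 3.841600.
1 + z²/n = 1.004900.
Center = (0.57781 + 0.002450)/1.004900 = 0.57743.
Radicand: p̂(1−p̂)/n + z²/(4n²) = 0.000311156 + 0.000001562 = 0.000312718.
Half-width = 1.960·√0.000312718/1.004900 = 0.03449.
CI: 0.57743 ± 0.03449 = (0.5429, 0.6119).

(0.5429, 0.6119)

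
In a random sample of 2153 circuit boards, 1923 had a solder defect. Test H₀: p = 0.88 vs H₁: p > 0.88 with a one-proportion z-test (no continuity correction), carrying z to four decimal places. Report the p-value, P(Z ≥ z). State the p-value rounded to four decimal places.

p̂ = 1923/2153 = 0.89317.
Under H₀, SE = √(p₀(1−p₀)/n) = √(0.88·0.12/2153) = √0.000049048 = 0.007003.
z = (p̂ − p₀)/SE = (1923/2153 − 0.88)/0.007003 ≈ 1.8808.
From the standard normal, P(Z ≥ z) = 0.0300.

p-value = 0.0300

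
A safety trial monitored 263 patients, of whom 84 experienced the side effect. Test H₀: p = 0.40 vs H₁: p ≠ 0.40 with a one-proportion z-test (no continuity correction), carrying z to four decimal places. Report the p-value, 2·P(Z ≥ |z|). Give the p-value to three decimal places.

p-value = 0.008

Sample proportion p̂ = 84/263 = 0.31939.
SE₀ = √(0.40·0.60/263) = 0.030208.
Test statistic (full precision, shown to 4 dp): z = (84/263 − 0.40)/SE₀ ≈ -2.6684.
p-value = 2·P(Z ≥ |z|) with z = -2.6684 → 0.008.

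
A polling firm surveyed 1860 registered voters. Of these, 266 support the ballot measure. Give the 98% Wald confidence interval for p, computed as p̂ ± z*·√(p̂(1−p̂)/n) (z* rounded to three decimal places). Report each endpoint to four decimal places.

(0.1241, 0.1619)

Sample proportion p̂ = 266/1860 = 0.14301.
Standard error of p̂: √(0.122559/1860) = √0.000065892 = 0.008117.
z* = 2.326 at the 98% level.
Margin = 2.326·0.008117 = 0.01888.
CI: 0.14301 ± 0.01888 = (0.1241, 0.1619).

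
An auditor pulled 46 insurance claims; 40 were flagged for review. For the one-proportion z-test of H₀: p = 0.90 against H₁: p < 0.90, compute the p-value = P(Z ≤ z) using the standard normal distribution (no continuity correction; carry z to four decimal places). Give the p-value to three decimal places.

The sample proportion is 40/46 = 0.86957.
SE₀ = √(0.90·0.10/46) = 0.044233.
Test statistic (full precision, shown to 4 dp): z = (40/46 − 0.90)/SE₀ ≈ -0.6881.
From the standard normal, P(Z ≤ z) = 0.246.

p-value = 0.246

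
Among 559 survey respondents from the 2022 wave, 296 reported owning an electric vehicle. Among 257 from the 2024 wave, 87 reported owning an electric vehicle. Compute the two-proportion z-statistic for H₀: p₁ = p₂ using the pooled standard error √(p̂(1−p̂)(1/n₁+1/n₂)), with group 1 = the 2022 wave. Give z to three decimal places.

z = 5.078

Sample proportions: p̂₁ = 296/559 = 0.52952 and p̂₂ = 87/257 = 0.33852.
Pooled p̂ = (296+87)/(559+257) = 383/816 = 0.46936.
Pooled SE = √[0.2490614·0.00567996] ≈ 0.037612.
z = 0.19100/0.037612 = 5.078.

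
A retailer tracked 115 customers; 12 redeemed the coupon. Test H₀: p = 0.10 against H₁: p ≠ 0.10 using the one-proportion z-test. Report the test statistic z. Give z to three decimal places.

z = 0.155

With x = 12 successes in n = 115, p̂ = 0.10435.
Under H₀, SE = √(p₀(1−p₀)/n) = √(0.10·0.90/115) = √0.000782609 = 0.027975.
z = (0.10435 − 0.10)/0.027975 = 0.00435/0.027975 = 0.155.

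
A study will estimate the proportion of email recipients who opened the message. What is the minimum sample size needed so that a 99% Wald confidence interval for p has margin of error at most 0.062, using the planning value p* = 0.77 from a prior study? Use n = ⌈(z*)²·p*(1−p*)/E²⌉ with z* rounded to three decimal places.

n = 306

The 99% critical value is z* = 2.576.
p*(1−p*) = 0.1771.
Required n before rounding: 6.635776 × 0.1771 / 0.062² = 305.722.
Rounding up, n = 306.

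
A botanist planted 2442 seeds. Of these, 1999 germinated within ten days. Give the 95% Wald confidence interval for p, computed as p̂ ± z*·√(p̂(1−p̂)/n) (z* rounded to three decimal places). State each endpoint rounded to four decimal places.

(0.8033, 0.8339)

p̂ = 1999/2442 = 0.81859.
SE = √(p̂(1−p̂)/n) = √(0.148500/2442) = 0.007798.
The 95% critical value is z* = 1.960.
Margin = 1.960·0.007798 = 0.01528.
Interval: 0.81859 ± 0.01528 → (0.8033, 0.8339).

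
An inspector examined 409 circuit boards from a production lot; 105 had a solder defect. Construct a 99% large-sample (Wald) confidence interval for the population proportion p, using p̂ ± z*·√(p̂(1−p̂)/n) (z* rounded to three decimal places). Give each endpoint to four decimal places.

With x = 105 successes in n = 409, p̂ = 0.25672.
SE(p̂) = √(0.25672·0.74328/409) = 0.021600.
The 99% critical value is z* = 2.576.
Margin of error: 2.576 × 0.021600 = 0.05564.
So the interval runs from 0.2011 to 0.3124.

(0.2011, 0.3124)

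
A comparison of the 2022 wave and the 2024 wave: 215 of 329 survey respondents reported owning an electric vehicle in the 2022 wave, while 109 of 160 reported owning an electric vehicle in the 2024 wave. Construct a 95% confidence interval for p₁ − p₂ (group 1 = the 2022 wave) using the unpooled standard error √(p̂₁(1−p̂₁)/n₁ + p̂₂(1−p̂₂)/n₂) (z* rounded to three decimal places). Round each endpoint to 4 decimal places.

(-0.1164, 0.0609)

p̂₁ = 215/329 = 0.65350, p̂₂ = 109/160 = 0.68125; p̂₁ − p̂₂ = -0.02775.
Unpooled SE = √(p̂₁(1−p̂₁)/n₁ + p̂₂(1−p̂₂)/n₂) = √(0.000688265 + 0.001357178) = 0.045227.
The 95% critical value is z* = 1.960. Margin = 1.960·0.045227 = 0.08864.
So the interval runs from -0.1164 to 0.0609.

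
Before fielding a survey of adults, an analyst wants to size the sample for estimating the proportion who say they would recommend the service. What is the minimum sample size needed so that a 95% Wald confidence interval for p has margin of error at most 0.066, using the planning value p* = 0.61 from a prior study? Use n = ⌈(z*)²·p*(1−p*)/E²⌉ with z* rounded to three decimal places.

n = 210

For 95% confidence, z* = 1.960.
p*(1−p*) = 0.61·0.39 = 0.2379.
(z*)²·p*(1−p*)/E² = 3.841600·0.2379/0.004356 = 209.806.
⌈209.806⌉ = 210.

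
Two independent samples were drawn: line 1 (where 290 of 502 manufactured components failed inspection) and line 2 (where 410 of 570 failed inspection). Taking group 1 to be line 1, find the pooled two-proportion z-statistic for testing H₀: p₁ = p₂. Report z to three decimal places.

p̂₁ = 290/502 = 0.57769, p̂₂ = 410/570 = 0.71930.
Pooled p̂ = (290+410)/(502+570) = 700/1072 = 0.65299.
Pooled SE = √[0.2265956·0.00374642] ≈ 0.029136.
z = (p̂₁ − p̂₂)/SE = (0.57769 − 0.71930)/0.029136 = -0.14161/0.029136 = -4.860.

z = -4.860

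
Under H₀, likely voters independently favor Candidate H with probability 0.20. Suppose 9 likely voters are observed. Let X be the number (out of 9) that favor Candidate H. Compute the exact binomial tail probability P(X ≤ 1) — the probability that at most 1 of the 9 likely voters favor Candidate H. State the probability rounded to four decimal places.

P = 0.4362

X is binomial with n = 9 and p = 0.20.
P(X ≤ 1) = C(9,0)·0.20^0·0.80^9 + C(9,1)·0.20^1·0.80^8.
= 0.134218 + 0.301990 = 0.4362.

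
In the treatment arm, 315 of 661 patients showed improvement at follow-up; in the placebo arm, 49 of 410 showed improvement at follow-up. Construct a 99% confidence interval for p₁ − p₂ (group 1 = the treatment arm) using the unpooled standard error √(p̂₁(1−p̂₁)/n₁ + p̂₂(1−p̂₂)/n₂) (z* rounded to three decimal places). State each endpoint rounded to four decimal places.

p̂₁ = 0.47655, p̂₂ = 0.11951, so the observed difference is 0.35704.
SE = √(0.000377383 + 0.000256656) = √0.000634039 = 0.025180.
For 99% confidence, z* = 2.576. Margin of error = 0.06486.
So the interval runs from 0.2922 to 0.4219.

(0.2922, 0.4219)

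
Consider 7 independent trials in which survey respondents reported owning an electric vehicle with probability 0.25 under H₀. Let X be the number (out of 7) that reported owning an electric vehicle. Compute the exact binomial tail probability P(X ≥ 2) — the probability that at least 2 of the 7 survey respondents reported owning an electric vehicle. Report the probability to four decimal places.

P = 0.5551

X is binomial with n = 7 and p = 0.25.
P(X ≥ 2) = Σ_{j=2}^{7} C(7,j)·0.25^j·0.75^{7−j}.
= 0.311462 + 0.173035 + 0.057678 + 0.011536 + 0.001282 + 0.000061 = 0.5551.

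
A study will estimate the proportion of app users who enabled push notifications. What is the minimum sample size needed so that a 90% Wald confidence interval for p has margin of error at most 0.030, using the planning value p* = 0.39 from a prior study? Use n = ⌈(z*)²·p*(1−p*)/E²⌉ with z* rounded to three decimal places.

n = 716

For 90% confidence, z* = 1.645.
p*(1−p*) = 0.2379.
(z*)²·p*(1−p*)/E² = 2.706025·0.2379/0.000900 = 715.293.
Rounding up, n = 716.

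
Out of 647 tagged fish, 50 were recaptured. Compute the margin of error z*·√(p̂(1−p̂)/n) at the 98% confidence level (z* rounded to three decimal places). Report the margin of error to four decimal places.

ME = 0.0244

p̂ = 50/647 = 0.07728.
Standard error of p̂: √(0.071308/647) = √0.000110213 = 0.010498.
z* = 2.326 at the 98% level.
ME = 2.326·0.010498 = 0.0244.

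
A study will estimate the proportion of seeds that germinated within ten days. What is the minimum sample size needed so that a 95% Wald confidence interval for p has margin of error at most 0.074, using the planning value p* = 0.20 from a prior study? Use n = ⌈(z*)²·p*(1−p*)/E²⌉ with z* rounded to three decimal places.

The 95% critical value is z* = 1.960.
p*(1−p*) = 0.20·0.80 = 0.1600.
(z*)²·p*(1−p*)/E² = 3.841600·0.1600/0.005476 = 112.245.
Rounding up, n = 113.

n = 113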